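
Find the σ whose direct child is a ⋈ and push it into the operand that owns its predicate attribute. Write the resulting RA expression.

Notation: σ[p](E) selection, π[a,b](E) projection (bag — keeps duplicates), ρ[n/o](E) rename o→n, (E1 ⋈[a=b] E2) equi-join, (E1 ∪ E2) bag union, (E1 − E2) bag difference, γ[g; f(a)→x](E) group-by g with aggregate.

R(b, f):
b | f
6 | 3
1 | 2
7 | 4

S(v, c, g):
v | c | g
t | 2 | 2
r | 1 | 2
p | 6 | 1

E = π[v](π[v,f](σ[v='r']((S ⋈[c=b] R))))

σ filters on v, owned by the left side.
E' = π[v](π[v,f]((σ[v='r'](S) ⋈[c=b] R)))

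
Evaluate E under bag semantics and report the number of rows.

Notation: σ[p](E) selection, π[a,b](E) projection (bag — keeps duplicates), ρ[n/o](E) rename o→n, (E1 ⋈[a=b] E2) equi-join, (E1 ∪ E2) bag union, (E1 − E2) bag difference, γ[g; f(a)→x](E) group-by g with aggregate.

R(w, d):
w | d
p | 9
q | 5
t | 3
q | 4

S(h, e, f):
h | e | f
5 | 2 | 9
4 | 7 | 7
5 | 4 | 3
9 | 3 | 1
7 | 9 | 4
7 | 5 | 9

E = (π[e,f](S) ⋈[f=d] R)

Per-node cardinality:
  S → 6
  π[e,f](S) → 6
  R → 4
  (π[e,f](S) ⋈[f=d] R) → 4

|E| = 4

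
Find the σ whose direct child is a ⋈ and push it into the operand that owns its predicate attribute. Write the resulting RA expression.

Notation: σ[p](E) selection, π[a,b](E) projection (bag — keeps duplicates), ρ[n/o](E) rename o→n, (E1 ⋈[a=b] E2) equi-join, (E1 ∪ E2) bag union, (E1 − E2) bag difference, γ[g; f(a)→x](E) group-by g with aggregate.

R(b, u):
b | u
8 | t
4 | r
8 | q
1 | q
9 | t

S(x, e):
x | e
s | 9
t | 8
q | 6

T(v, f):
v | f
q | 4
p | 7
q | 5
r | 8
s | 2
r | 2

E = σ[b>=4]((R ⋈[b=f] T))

σ filters on b, owned by the left side.
E' = (σ[b>=4](R) ⋈[b=f] T)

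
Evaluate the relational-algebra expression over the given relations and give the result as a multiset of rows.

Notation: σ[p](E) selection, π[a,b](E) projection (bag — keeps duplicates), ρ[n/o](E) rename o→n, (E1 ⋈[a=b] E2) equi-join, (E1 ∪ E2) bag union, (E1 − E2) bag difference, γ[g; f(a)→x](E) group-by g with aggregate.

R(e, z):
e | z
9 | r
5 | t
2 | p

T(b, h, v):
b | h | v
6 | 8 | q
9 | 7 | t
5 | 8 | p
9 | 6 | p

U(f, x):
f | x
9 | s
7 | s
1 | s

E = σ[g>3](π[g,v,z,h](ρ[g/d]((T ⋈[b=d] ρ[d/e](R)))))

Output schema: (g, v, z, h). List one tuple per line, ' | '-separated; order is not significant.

Row counts bottom-up:
  T → 4
  R → 3
  ρ[d/e](R) → 3
  (T ⋈[b=d] ρ[d/e](R)) → 3
  ρ[g/d]((T ⋈[b=d] ρ[d/e](R))) → 3
  π[g,v,z,h](ρ[g/d]((T ⋈[b=d] ρ[d/e](R)))) → 3
  σ[g>3](π[g,v,z,h](ρ[g/d]((T ⋈[b=d] ρ[d/e](R))))) → 3

== RESULT ==
g | v | z | h
5 | p | t | 8
9 | p | r | 6
9 | t | r | 7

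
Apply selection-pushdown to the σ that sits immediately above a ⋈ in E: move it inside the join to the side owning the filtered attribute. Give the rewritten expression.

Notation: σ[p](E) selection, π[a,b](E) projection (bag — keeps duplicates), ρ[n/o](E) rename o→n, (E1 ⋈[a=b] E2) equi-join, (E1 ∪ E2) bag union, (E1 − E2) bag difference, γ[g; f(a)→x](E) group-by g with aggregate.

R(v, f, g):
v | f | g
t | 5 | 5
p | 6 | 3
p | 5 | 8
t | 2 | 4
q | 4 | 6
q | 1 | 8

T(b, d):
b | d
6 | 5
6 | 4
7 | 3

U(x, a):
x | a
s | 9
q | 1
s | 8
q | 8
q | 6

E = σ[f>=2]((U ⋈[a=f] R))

σ filters on f, owned by the right side.
E' = (U ⋈[a=f] σ[f>=2](R))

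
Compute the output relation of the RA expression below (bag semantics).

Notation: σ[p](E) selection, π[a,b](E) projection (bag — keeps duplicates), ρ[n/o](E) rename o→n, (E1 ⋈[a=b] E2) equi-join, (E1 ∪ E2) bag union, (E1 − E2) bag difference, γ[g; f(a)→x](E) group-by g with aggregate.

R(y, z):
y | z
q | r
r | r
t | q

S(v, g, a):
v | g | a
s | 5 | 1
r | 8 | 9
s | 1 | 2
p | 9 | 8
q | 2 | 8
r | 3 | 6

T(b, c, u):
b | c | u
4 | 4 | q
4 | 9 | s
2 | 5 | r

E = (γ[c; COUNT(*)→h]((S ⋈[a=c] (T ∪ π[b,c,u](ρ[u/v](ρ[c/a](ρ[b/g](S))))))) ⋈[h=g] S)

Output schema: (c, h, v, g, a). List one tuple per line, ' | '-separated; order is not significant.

Stepwise |·|:
  S → 6
  T → 3
  S → 6
  ρ[b/g](S) → 6
  ρ[c/a](ρ[b/g](S)) → 6
  ρ[u/v](ρ[c/a](ρ[b/g](S))) → 6
  π[b,c,u](ρ[u/v](ρ[c/a](ρ[b/g](S)))) → 6
  (T ∪ π[b,c,u](ρ[u/v](ρ[c/a](ρ[b/g](S))))) → 9
  (S ⋈[a=c] (T ∪ π[b,c,u](ρ[u/v](ρ[c/a](ρ[b/g](S)))))) → 9
  γ[c; COUNT(*)→h]((S ⋈[a=c] (T ∪ π[b,c,u](ρ[u/v](ρ[c/a](ρ[b/g](S))))))) → 5
  S → 6
  (γ[c; COUNT(*)→h]((S ⋈[a=c] (T ∪ π[b,c,u](ρ[u/v](ρ[c/a](ρ[b/g](S))))))) ⋈[h=g] S) → 4

== RESULT ==
c | h | v | g | a
1 | 1 | s | 1 | 2
2 | 1 | s | 1 | 2
6 | 1 | s | 1 | 2
9 | 2 | q | 2 | 8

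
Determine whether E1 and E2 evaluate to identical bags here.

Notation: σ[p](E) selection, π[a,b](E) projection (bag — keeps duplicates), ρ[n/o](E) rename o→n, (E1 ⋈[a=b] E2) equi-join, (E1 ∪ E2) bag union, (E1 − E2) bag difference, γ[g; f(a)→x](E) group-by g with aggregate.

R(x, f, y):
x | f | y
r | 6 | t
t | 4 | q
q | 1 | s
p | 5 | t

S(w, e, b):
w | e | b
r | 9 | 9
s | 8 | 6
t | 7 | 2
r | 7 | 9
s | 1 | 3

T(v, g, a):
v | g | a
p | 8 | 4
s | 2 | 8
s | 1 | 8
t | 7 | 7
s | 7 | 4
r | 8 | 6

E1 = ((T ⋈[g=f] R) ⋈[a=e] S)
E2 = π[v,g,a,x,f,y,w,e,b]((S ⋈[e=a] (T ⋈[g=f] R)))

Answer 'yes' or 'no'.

E1 stepwise |·|:
  T → 6
  R → 4
  (T ⋈[g=f] R) → 1
  S → 5
  ((T ⋈[g=f] R) ⋈[a=e] S) → 1
E2 stepwise |·|:
  S → 5
  T → 6
  R → 4
  (T ⋈[g=f] R) → 1
  (S ⋈[e=a] (T ⋈[g=f] R)) → 1
  π[v,g,a,x,f,y,w,e,b]((S ⋈[e=a] (T ⋈[g=f] R))) → 1

E1 and E2 produce the same multiset:
v | g | a | x | f | y | w | e | b
s | 1 | 8 | q | 1 | s | s | 8 | 6

yes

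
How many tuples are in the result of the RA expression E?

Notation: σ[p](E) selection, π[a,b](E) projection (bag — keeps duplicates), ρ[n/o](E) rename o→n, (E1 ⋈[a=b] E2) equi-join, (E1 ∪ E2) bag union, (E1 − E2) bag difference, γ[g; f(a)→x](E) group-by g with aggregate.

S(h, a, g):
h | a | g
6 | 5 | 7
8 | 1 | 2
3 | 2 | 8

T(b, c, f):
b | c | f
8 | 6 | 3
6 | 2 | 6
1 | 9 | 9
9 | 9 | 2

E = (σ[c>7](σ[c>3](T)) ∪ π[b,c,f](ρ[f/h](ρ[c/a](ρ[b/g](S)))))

Per-node cardinality:
  T → 4
  σ[c>3](T) → 3
  σ[c>7](σ[c>3](T)) → 2
  S → 3
  ρ[b/g](S) → 3
  ρ[c/a](ρ[b/g](S)) → 3
  ρ[f/h](ρ[c/a](ρ[b/g](S))) → 3
  π[b,c,f](ρ[f/h](ρ[c/a](ρ[b/g](S)))) → 3
  (σ[c>7](σ[c>3](T)) ∪ π[b,c,f](ρ[f/h](ρ[c/a](ρ[b/g](S))))) → 5

|E| = 5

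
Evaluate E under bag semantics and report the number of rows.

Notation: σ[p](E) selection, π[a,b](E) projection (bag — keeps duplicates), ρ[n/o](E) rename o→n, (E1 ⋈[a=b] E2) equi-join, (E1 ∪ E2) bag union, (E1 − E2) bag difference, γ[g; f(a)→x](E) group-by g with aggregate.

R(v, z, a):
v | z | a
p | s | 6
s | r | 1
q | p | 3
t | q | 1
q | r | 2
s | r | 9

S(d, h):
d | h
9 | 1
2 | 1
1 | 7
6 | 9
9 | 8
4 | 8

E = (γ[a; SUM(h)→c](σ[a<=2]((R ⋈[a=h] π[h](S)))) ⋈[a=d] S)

Row counts bottom-up:
  R → 6
  S → 6
  π[h](S) → 6
  (R ⋈[a=h] π[h](S)) → 5
  σ[a<=2]((R ⋈[a=h] π[h](S))) → 4
  γ[a; SUM(h)→c](σ[a<=2]((R ⋈[a=h] π[h](S)))) → 1
  S → 6
  (γ[a; SUM(h)→c](σ[a<=2]((R ⋈[a=h] π[h](S)))) ⋈[a=d] S) → 1

|E| = 1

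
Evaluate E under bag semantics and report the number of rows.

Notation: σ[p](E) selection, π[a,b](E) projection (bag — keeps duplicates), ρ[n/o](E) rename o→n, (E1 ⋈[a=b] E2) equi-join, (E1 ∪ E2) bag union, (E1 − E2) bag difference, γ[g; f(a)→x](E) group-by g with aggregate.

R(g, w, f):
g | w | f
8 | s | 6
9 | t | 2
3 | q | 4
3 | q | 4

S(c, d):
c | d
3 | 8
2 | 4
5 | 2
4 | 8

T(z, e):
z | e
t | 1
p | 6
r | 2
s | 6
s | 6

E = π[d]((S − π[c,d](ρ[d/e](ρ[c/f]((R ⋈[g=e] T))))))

Subexpression sizes:
  S → 4
  R → 4
  T → 5
  (R ⋈[g=e] T) → 0
  ρ[c/f]((R ⋈[g=e] T)) → 0
  ρ[d/e](ρ[c/f]((R ⋈[g=e] T))) → 0
  π[c,d](ρ[d/e](ρ[c/f]((R ⋈[g=e] T)))) → 0
  (S − π[c,d](ρ[d/e](ρ[c/f]((R ⋈[g=e] T))))) → 4
  π[d]((S − π[c,d](ρ[d/e](ρ[c/f]((R ⋈[g=e] T)))))) → 4

|E| = 4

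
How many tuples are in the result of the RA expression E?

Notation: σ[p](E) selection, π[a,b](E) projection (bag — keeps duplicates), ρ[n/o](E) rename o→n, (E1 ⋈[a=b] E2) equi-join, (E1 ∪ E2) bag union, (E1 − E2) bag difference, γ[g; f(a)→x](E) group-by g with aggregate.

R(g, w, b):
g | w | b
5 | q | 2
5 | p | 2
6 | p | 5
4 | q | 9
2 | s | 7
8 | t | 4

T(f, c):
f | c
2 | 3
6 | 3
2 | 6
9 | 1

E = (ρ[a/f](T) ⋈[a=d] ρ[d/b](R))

Stepwise |·|:
  T → 4
  ρ[a/f](T) → 4
  R → 6
  ρ[d/b](R) → 6
  (ρ[a/f](T) ⋈[a=d] ρ[d/b](R)) → 5

|E| = 5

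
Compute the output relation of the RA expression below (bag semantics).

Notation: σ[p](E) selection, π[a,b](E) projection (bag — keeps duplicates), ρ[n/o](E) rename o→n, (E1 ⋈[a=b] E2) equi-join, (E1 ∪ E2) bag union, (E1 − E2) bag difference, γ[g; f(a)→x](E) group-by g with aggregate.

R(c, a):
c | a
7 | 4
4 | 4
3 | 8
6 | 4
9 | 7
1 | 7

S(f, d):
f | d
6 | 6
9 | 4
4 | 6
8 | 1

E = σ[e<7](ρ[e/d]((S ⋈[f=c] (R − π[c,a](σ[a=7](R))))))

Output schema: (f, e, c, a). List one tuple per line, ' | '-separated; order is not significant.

Per-node cardinality:
  S → 4
  R → 6
  R → 6
  σ[a=7](R) → 2
  π[c,a](σ[a=7](R)) → 2
  (R − π[c,a](σ[a=7](R))) → 4
  (S ⋈[f=c] (R − π[c,a](σ[a=7](R)))) → 2
  ρ[e/d]((S ⋈[f=c] (R − π[c,a](σ[a=7](R))))) → 2
  σ[e<7](ρ[e/d]((S ⋈[f=c] (R − π[c,a](σ[a=7](R)))))) → 2

== RESULT ==
f | e | c | a
4 | 6 | 4 | 4
6 | 6 | 6 | 4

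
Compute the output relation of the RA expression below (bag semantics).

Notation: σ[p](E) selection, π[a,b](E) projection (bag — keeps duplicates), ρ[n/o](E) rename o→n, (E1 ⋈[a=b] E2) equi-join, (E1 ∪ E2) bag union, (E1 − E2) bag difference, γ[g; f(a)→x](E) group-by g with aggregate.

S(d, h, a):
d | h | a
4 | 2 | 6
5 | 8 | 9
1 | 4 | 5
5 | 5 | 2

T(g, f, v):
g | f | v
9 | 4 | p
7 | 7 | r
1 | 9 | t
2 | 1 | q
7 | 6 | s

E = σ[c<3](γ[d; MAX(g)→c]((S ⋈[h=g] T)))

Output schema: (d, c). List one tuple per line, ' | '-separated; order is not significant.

Stepwise |·|:
  S → 4
  T → 5
  (S ⋈[h=g] T) → 1
  γ[d; MAX(g)→c]((S ⋈[h=g] T)) → 1
  σ[c<3](γ[d; MAX(g)→c]((S ⋈[h=g] T))) → 1

== RESULT ==
d | c
4 | 2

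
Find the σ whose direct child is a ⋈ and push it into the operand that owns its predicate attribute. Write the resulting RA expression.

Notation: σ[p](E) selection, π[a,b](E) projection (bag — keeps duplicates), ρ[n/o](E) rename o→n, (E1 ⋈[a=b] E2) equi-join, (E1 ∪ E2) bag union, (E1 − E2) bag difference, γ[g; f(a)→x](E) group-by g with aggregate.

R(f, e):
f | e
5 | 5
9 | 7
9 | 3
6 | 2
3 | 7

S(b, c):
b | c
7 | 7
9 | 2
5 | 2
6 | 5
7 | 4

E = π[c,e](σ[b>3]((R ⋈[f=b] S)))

σ filters on b, owned by the right side.
E' = π[c,e]((R ⋈[f=b] σ[b>3](S)))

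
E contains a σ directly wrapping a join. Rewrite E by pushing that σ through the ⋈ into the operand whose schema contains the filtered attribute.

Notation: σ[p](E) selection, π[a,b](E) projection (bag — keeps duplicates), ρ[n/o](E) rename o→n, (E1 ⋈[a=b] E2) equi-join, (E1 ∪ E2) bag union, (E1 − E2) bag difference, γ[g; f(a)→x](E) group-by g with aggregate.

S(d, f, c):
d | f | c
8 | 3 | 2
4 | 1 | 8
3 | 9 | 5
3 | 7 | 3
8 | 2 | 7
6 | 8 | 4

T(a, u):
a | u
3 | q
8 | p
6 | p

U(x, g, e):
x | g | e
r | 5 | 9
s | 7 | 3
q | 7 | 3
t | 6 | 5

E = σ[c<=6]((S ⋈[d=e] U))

σ filters on c, owned by the left side.
E' = (σ[c<=6](S) ⋈[d=e] U)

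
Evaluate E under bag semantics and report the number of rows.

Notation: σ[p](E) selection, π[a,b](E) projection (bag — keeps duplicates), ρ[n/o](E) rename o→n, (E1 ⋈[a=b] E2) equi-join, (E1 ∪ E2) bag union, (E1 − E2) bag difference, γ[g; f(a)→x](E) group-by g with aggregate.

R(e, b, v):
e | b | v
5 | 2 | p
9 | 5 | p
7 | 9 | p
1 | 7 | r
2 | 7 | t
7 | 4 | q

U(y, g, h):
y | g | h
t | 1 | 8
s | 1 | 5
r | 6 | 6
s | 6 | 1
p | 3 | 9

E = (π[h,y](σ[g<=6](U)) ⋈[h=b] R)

Row counts bottom-up:
  U → 5
  σ[g<=6](U) → 5
  π[h,y](σ[g<=6](U)) → 5
  R → 6
  (π[h,y](σ[g<=6](U)) ⋈[h=b] R) → 2

|E| = 2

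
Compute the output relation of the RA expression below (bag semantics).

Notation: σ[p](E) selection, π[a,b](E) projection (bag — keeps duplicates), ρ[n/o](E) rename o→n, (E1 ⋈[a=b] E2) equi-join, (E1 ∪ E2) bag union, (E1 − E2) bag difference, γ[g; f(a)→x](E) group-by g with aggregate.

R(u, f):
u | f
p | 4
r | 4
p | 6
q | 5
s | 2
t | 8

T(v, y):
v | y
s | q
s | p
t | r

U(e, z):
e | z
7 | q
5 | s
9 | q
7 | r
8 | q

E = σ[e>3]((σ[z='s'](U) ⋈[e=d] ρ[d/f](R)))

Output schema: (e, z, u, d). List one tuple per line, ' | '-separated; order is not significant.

Per-node cardinality:
  U → 5
  σ[z='s'](U) → 1
  R → 6
  ρ[d/f](R) → 6
  (σ[z='s'](U) ⋈[e=d] ρ[d/f](R)) → 1
  σ[e>3]((σ[z='s'](U) ⋈[e=d] ρ[d/f](R))) → 1

== RESULT ==
e | z | u | d
5 | s | q | 5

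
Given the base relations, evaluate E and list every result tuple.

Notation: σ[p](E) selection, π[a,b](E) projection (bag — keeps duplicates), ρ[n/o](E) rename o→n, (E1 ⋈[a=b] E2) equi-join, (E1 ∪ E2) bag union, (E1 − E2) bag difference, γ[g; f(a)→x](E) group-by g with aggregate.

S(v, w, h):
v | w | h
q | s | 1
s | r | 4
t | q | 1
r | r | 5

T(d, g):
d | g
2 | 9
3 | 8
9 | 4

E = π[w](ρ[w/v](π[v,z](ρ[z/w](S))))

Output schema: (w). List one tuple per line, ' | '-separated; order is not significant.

Stepwise |·|:
  S → 4
  ρ[z/w](S) → 4
  π[v,z](ρ[z/w](S)) → 4
  ρ[w/v](π[v,z](ρ[z/w](S))) → 4
  π[w](ρ[w/v](π[v,z](ρ[z/w](S)))) → 4

== RESULT ==
w
q
r
s
t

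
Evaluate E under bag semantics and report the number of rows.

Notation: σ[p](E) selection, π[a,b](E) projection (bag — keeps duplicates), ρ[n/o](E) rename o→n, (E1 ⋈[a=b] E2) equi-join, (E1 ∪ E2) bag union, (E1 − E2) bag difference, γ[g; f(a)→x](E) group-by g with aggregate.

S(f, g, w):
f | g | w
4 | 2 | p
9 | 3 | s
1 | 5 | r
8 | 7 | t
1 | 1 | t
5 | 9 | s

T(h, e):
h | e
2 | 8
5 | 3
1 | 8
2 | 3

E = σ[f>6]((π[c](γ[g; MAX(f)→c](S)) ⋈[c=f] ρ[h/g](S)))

Row counts bottom-up:
  S → 6
  γ[g; MAX(f)→c](S) → 6
  π[c](γ[g; MAX(f)→c](S)) → 6
  S → 6
  ρ[h/g](S) → 6
  (π[c](γ[g; MAX(f)→c](S)) ⋈[c=f] ρ[h/g](S)) → 8
  σ[f>6]((π[c](γ[g; MAX(f)→c](S)) ⋈[c=f] ρ[h/g](S))) → 2

|E| = 2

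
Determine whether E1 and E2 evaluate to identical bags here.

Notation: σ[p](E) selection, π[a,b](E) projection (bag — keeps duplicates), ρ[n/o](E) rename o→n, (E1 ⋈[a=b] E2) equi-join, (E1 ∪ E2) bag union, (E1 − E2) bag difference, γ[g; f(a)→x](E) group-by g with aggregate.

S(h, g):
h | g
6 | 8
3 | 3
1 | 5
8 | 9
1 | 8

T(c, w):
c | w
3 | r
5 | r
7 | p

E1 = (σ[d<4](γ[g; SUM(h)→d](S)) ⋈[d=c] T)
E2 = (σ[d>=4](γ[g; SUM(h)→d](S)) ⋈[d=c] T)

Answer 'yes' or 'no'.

E1 stepwise |·|:
  S → 5
  γ[g; SUM(h)→d](S) → 4
  σ[d<4](γ[g; SUM(h)→d](S)) → 2
  T → 3
  (σ[d<4](γ[g; SUM(h)→d](S)) ⋈[d=c] T) → 1
E2 stepwise |·|:
  S → 5
  γ[g; SUM(h)→d](S) → 4
  σ[d>=4](γ[g; SUM(h)→d](S)) → 2
  T → 3
  (σ[d>=4](γ[g; SUM(h)→d](S)) ⋈[d=c] T) → 1

E1 result:
g | d | c | w
3 | 3 | 3 | r
E2 result:
g | d | c | w
8 | 7 | 7 | p
Witness: (8, 7, 7, 'p') appears 0× in E1 but 1× in E2.

no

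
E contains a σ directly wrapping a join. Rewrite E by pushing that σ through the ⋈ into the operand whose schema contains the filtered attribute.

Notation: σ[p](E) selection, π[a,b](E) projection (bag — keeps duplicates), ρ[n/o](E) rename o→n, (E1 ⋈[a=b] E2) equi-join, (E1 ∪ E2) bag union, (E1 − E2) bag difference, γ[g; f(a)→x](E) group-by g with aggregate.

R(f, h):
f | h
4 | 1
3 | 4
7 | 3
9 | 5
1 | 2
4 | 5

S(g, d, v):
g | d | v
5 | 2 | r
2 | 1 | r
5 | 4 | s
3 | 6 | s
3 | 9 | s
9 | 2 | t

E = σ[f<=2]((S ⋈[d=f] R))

σ filters on f, owned by the right side.
E' = (S ⋈[d=f] σ[f<=2](R))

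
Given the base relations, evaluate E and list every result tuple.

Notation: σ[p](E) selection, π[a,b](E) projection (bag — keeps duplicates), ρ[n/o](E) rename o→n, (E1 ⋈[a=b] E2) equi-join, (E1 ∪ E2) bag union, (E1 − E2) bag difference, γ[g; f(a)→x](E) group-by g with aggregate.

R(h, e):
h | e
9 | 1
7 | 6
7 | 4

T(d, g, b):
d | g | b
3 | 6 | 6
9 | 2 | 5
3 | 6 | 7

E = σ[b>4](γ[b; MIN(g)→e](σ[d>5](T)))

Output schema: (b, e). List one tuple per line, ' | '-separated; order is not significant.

Row counts bottom-up:
  T → 3
  σ[d>5](T) → 1
  γ[b; MIN(g)→e](σ[d>5](T)) → 1
  σ[b>4](γ[b; MIN(g)→e](σ[d>5](T))) → 1

== RESULT ==
b | e
5 | 2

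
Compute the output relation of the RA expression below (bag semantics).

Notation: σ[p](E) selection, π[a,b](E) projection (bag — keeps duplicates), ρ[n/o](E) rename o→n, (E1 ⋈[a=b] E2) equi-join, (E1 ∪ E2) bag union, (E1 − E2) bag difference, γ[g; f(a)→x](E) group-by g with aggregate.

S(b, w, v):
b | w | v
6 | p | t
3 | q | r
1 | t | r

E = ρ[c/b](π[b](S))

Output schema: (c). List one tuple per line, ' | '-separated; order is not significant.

Row counts bottom-up:
  S → 3
  π[b](S) → 3
  ρ[c/b](π[b](S)) → 3

== RESULT ==
c
1
3
6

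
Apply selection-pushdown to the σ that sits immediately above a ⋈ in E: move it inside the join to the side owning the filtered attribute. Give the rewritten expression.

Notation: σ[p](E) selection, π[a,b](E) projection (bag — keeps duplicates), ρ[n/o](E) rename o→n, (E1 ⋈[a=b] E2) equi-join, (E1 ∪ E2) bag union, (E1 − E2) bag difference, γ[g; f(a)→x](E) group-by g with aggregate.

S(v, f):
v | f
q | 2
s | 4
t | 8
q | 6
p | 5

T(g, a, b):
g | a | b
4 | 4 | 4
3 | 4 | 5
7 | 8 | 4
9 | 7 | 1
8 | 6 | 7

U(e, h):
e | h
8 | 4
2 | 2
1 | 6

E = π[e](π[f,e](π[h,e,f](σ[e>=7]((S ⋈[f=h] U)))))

σ filters on e, owned by the right side.
E' = π[e](π[f,e](π[h,e,f]((S ⋈[f=h] σ[e>=7](U)))))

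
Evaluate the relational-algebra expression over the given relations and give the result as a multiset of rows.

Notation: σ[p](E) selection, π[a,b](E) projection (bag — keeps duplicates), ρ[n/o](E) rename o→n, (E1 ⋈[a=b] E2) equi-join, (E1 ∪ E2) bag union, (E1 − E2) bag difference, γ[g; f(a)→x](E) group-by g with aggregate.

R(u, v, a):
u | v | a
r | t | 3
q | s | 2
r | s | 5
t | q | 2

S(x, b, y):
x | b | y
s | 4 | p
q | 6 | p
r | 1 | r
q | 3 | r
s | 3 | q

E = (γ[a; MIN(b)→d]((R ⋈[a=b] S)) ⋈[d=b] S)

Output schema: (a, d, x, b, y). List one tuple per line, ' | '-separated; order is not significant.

Stepwise |·|:
  R → 4
  S → 5
  (R ⋈[a=b] S) → 2
  γ[a; MIN(b)→d]((R ⋈[a=b] S)) → 1
  S → 5
  (γ[a; MIN(b)→d]((R ⋈[a=b] S)) ⋈[d=b] S) → 2

== RESULT ==
a | d | x | b | y
3 | 3 | q | 3 | r
3 | 3 | s | 3 | q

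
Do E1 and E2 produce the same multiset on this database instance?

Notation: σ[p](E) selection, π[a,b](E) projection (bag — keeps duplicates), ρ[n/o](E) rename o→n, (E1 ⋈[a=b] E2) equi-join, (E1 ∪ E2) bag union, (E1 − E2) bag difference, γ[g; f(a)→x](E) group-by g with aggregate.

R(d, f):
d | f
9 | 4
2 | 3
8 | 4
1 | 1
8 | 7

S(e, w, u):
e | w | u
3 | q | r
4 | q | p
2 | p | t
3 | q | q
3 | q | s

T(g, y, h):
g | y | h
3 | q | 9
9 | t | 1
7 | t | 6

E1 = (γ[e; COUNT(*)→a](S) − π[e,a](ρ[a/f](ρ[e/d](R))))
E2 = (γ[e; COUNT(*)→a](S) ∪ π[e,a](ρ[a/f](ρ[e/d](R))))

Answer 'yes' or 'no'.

E1 per-node cardinality:
  S → 5
  γ[e; COUNT(*)→a](S) → 3
  R → 5
  ρ[e/d](R) → 5
  ρ[a/f](ρ[e/d](R)) → 5
  π[e,a](ρ[a/f](ρ[e/d](R))) → 5
  (γ[e; COUNT(*)→a](S) − π[e,a](ρ[a/f](ρ[e/d](R)))) → 3
E2 per-node cardinality:
  S → 5
  γ[e; COUNT(*)→a](S) → 3
  R → 5
  ρ[e/d](R) → 5
  ρ[a/f](ρ[e/d](R)) → 5
  π[e,a](ρ[a/f](ρ[e/d](R))) → 5
  (γ[e; COUNT(*)→a](S) ∪ π[e,a](ρ[a/f](ρ[e/d](R)))) → 8

E1 result:
e | a
2 | 1
3 | 3
4 | 1
E2 result:
e | a
1 | 1
2 | 1
2 | 3
3 | 3
4 | 1
8 | 4
8 | 7
9 | 4
Witness: (8, 4) appears 0× in E1 but 1× in E2.

no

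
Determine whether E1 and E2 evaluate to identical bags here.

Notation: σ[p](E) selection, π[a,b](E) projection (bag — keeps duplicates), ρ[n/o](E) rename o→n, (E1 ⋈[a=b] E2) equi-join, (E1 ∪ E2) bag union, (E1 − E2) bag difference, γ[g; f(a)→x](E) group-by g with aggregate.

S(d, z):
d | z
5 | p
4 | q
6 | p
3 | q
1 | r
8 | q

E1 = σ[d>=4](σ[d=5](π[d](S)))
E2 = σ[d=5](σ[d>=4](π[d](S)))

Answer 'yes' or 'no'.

E1 per-node cardinality:
  S → 6
  π[d](S) → 6
  σ[d=5](π[d](S)) → 1
  σ[d>=4](σ[d=5](π[d](S))) → 1
E2 per-node cardinality:
  S → 6
  π[d](S) → 6
  σ[d>=4](π[d](S)) → 4
  σ[d=5](σ[d>=4](π[d](S))) → 1

E1 and E2 produce the same multiset:
d
5

yes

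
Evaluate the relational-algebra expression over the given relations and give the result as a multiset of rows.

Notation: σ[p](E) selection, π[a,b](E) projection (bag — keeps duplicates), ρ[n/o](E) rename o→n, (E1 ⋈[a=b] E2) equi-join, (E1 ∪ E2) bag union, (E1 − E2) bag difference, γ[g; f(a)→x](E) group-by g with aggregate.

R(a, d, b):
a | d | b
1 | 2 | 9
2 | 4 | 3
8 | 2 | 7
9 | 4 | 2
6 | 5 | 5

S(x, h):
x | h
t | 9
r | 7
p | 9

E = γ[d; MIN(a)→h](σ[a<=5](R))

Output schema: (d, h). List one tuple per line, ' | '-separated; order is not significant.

Per-node cardinality:
  R → 5
  σ[a<=5](R) → 2
  γ[d; MIN(a)→h](σ[a<=5](R)) → 2

== RESULT ==
d | h
2 | 1
4 | 2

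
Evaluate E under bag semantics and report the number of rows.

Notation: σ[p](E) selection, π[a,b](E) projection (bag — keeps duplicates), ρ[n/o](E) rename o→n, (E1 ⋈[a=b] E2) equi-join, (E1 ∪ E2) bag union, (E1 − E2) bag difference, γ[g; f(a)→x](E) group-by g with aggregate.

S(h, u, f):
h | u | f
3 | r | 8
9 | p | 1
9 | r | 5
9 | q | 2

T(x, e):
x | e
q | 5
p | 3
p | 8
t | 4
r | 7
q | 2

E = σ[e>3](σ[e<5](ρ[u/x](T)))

Row counts bottom-up:
  T → 6
  ρ[u/x](T) → 6
  σ[e<5](ρ[u/x](T)) → 3
  σ[e>3](σ[e<5](ρ[u/x](T))) → 1

|E| = 1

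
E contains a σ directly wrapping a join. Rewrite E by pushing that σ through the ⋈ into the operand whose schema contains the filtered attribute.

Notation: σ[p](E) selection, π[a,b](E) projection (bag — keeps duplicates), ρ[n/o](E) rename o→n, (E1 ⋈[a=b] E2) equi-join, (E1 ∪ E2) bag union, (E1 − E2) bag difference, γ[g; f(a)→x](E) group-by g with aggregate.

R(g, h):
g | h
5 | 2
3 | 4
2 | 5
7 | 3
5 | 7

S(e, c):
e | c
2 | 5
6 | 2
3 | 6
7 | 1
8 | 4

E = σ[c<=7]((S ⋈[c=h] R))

σ filters on c, owned by the left side.
E' = (σ[c<=7](S) ⋈[c=h] R)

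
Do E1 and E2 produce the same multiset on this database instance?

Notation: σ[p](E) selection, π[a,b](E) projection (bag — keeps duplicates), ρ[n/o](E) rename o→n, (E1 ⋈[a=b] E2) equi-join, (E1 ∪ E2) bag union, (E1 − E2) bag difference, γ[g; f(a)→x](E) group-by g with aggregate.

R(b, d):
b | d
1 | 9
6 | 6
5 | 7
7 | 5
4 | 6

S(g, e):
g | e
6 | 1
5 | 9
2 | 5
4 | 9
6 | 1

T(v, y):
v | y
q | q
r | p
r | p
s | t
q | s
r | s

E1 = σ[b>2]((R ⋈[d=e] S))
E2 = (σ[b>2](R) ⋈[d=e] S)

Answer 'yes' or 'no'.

E1 stepwise |·|:
  R → 5
  S → 5
  (R ⋈[d=e] S) → 3
  σ[b>2]((R ⋈[d=e] S)) → 1
E2 stepwise |·|:
  R → 5
  σ[b>2](R) → 4
  S → 5
  (σ[b>2](R) ⋈[d=e] S) → 1

E1 and E2 produce the same multiset:
b | d | g | e
7 | 5 | 2 | 5

yes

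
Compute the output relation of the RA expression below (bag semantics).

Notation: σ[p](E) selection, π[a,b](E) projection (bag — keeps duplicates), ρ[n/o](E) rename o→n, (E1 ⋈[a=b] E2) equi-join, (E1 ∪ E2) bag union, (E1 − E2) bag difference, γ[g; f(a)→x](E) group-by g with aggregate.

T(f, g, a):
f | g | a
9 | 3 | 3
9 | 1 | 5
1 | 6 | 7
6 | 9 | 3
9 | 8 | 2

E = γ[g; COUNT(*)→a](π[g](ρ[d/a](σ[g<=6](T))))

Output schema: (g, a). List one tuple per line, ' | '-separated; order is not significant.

Stepwise |·|:
  T → 5
  σ[g<=6](T) → 3
  ρ[d/a](σ[g<=6](T)) → 3
  π[g](ρ[d/a](σ[g<=6](T))) → 3
  γ[g; COUNT(*)→a](π[g](ρ[d/a](σ[g<=6](T)))) → 3

== RESULT ==
g | a
1 | 1
3 | 1
6 | 1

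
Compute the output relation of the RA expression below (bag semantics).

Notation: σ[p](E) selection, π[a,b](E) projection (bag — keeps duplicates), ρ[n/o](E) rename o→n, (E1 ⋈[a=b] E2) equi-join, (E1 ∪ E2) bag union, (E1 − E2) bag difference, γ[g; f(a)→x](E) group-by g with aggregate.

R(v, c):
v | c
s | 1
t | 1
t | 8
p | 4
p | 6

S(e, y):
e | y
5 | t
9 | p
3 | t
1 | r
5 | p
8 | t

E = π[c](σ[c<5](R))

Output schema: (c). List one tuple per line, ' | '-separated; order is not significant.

Stepwise |·|:
  R → 5
  σ[c<5](R) → 3
  π[c](σ[c<5](R)) → 3

== RESULT ==
c
1
1
4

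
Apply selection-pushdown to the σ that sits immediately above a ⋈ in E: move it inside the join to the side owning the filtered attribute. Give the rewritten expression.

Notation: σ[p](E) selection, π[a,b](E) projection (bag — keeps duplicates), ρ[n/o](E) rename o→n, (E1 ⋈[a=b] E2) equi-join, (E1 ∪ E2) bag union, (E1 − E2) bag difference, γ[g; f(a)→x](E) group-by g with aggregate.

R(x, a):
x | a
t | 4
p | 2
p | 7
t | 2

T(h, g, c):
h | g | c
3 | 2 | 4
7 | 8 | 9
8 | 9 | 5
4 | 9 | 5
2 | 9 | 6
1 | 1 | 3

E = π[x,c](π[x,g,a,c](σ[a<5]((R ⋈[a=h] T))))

σ filters on a, owned by the left side.
E' = π[x,c](π[x,g,a,c]((σ[a<5](R) ⋈[a=h] T)))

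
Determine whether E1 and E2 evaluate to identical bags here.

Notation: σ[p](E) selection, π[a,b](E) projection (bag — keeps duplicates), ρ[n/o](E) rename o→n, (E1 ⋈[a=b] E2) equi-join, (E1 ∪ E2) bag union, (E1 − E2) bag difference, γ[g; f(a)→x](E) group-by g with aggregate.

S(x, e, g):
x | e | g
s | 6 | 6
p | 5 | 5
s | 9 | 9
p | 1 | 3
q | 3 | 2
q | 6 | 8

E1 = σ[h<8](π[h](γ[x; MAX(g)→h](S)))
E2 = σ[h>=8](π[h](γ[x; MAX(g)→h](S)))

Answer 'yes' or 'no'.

E1 row counts bottom-up:
  S → 6
  γ[x; MAX(g)→h](S) → 3
  π[h](γ[x; MAX(g)→h](S)) → 3
  σ[h<8](π[h](γ[x; MAX(g)→h](S))) → 1
E2 row counts bottom-up:
  S → 6
  γ[x; MAX(g)→h](S) → 3
  π[h](γ[x; MAX(g)→h](S)) → 3
  σ[h>=8](π[h](γ[x; MAX(g)→h](S))) → 2

E1 result:
h
5
E2 result:
h
8
9
Witness: (8,) appears 0× in E1 but 1× in E2.

no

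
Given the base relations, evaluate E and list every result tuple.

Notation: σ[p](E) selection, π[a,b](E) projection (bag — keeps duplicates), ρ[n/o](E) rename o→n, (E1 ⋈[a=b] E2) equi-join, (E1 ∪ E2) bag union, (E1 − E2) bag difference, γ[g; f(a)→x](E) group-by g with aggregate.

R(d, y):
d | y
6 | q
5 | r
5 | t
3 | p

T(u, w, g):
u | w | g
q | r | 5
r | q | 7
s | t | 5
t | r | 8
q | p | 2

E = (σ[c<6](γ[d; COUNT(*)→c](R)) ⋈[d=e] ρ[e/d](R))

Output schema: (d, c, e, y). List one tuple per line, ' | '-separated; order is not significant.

Row counts bottom-up:
  R → 4
  γ[d; COUNT(*)→c](R) → 3
  σ[c<6](γ[d; COUNT(*)→c](R)) → 3
  R → 4
  ρ[e/d](R) → 4
  (σ[c<6](γ[d; COUNT(*)→c](R)) ⋈[d=e] ρ[e/d](R)) → 4

== RESULT ==
d | c | e | y
3 | 1 | 3 | p
5 | 2 | 5 | r
5 | 2 | 5 | t
6 | 1 | 6 | q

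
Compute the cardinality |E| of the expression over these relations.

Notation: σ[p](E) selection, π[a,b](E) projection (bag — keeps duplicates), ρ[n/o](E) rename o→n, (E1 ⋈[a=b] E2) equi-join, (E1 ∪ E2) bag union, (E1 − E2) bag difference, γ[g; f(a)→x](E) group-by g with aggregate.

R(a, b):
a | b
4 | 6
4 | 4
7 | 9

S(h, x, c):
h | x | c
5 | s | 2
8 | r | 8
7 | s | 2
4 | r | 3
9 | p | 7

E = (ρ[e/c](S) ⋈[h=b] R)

Per-node cardinality:
  S → 5
  ρ[e/c](S) → 5
  R → 3
  (ρ[e/c](S) ⋈[h=b] R) → 2

|E| = 2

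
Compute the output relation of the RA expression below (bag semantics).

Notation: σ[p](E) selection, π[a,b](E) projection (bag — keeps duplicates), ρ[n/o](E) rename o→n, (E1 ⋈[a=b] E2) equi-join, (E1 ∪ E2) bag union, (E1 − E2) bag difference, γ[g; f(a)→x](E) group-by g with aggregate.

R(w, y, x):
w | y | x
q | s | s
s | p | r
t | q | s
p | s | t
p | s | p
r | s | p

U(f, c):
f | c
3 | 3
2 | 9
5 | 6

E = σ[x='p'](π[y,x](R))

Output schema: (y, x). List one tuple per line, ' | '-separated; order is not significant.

Per-node cardinality:
  R → 6
  π[y,x](R) → 6
  σ[x='p'](π[y,x](R)) → 2

== RESULT ==
y | x
s | p
s | p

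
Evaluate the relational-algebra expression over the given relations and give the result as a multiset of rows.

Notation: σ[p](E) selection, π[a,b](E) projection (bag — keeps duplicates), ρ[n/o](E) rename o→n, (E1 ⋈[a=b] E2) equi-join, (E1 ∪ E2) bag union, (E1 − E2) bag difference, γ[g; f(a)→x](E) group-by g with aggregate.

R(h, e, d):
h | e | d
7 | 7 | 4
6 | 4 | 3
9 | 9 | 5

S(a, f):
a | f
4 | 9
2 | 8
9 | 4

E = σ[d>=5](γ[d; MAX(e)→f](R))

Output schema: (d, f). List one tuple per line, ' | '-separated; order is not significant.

Per-node cardinality:
  R → 3
  γ[d; MAX(e)→f](R) → 3
  σ[d>=5](γ[d; MAX(e)→f](R)) → 1

== RESULT ==
d | f
5 | 9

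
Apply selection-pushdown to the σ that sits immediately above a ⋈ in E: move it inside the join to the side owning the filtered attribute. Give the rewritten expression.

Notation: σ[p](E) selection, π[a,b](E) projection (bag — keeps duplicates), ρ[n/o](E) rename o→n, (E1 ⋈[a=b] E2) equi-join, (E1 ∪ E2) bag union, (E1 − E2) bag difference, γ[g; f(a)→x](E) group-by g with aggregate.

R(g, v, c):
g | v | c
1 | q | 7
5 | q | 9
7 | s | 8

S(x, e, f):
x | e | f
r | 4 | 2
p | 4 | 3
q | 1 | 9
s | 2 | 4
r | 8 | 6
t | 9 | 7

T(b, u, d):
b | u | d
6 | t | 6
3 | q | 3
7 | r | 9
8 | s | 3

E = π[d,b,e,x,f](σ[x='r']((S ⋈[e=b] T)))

σ filters on x, owned by the left side.
E' = π[d,b,e,x,f]((σ[x='r'](S) ⋈[e=b] T))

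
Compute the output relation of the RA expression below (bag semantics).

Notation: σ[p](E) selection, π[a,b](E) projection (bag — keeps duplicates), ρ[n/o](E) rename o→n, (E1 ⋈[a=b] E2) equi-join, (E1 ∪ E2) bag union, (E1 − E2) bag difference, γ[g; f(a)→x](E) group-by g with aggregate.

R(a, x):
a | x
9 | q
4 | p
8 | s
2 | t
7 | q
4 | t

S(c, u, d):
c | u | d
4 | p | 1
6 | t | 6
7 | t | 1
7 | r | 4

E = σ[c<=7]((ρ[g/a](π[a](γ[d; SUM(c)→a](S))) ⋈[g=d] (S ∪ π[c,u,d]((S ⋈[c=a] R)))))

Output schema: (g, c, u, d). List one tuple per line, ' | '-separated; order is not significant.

Row counts bottom-up:
  S → 4
  γ[d; SUM(c)→a](S) → 3
  π[a](γ[d; SUM(c)→a](S)) → 3
  ρ[g/a](π[a](γ[d; SUM(c)→a](S))) → 3
  S → 4
  S → 4
  R → 6
  (S ⋈[c=a] R) → 4
  π[c,u,d]((S ⋈[c=a] R)) → 4
  (S ∪ π[c,u,d]((S ⋈[c=a] R))) → 8
  (ρ[g/a](π[a](γ[d; SUM(c)→a](S))) ⋈[g=d] (S ∪ π[c,u,d]((S ⋈[c=a] R)))) → 1
  σ[c<=7]((ρ[g/a](π[a](γ[d; SUM(c)→a](S))) ⋈[g=d] (S ∪ π[c,u,d]((S ⋈[c=a] R))))) → 1

== RESULT ==
g | c | u | d
6 | 6 | t | 6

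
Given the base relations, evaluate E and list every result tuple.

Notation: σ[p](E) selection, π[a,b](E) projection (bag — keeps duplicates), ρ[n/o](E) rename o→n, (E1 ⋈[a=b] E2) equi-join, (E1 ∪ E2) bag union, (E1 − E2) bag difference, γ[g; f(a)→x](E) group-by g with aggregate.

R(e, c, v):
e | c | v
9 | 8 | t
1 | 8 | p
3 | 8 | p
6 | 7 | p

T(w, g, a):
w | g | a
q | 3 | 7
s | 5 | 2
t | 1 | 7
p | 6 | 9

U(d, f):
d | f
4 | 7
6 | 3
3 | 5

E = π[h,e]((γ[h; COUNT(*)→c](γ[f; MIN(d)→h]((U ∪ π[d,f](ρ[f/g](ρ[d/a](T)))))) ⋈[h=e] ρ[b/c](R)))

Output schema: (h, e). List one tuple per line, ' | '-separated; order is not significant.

Subexpression sizes:
  U → 3
  T → 4
  ρ[d/a](T) → 4
  ρ[f/g](ρ[d/a](T)) → 4
  π[d,f](ρ[f/g](ρ[d/a](T))) → 4
  (U ∪ π[d,f](ρ[f/g](ρ[d/a](T)))) → 7
  γ[f; MIN(d)→h]((U ∪ π[d,f](ρ[f/g](ρ[d/a](T))))) → 5
  γ[h; COUNT(*)→c](γ[f; MIN(d)→h]((U ∪ π[d,f](ρ[f/g](ρ[d/a](T)))))) → 5
  R → 4
  ρ[b/c](R) → 4
  (γ[h; COUNT(*)→c](γ[f; MIN(d)→h]((U ∪ π[d,f](ρ[f/g](ρ[d/a](T)))))) ⋈[h=e] ρ[b/c](R)) → 2
  π[h,e]((γ[h; COUNT(*)→c](γ[f; MIN(d)→h]((U ∪ π[d,f](ρ[f/g](ρ[d/a](T)))))) ⋈[h=e] ρ[b/c](R))) → 2

== RESULT ==
h | e
6 | 6
9 | 9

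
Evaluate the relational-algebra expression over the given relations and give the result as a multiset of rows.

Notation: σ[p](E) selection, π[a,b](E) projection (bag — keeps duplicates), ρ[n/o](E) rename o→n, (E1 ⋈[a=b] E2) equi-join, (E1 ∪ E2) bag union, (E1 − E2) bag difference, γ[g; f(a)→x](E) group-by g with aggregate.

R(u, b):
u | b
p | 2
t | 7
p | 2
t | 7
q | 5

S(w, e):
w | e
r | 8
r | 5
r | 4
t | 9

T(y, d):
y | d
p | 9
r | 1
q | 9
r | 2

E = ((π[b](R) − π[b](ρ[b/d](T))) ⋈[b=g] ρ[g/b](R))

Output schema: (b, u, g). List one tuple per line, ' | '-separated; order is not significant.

Stepwise |·|:
  R → 5
  π[b](R) → 5
  T → 4
  ρ[b/d](T) → 4
  π[b](ρ[b/d](T)) → 4
  (π[b](R) − π[b](ρ[b/d](T))) → 4
  R → 5
  ρ[g/b](R) → 5
  ((π[b](R) − π[b](ρ[b/d](T))) ⋈[b=g] ρ[g/b](R)) → 7

== RESULT ==
b | u | g
2 | p | 2
2 | p | 2
5 | q | 5
7 | t | 7
7 | t | 7
7 | t | 7
7 | t | 7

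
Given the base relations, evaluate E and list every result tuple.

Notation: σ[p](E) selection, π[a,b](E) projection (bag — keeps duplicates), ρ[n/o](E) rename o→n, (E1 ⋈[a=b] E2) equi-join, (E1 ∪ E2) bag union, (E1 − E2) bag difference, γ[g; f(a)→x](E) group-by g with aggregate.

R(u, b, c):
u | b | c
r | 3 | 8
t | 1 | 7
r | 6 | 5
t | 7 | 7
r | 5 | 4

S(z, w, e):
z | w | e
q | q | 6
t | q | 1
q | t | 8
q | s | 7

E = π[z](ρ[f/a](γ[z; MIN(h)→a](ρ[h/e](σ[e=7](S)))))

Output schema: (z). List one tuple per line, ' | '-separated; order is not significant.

Row counts bottom-up:
  S → 4
  σ[e=7](S) → 1
  ρ[h/e](σ[e=7](S)) → 1
  γ[z; MIN(h)→a](ρ[h/e](σ[e=7](S))) → 1
  ρ[f/a](γ[z; MIN(h)→a](ρ[h/e](σ[e=7](S)))) → 1
  π[z](ρ[f/a](γ[z; MIN(h)→a](ρ[h/e](σ[e=7](S))))) → 1

== RESULT ==
z
q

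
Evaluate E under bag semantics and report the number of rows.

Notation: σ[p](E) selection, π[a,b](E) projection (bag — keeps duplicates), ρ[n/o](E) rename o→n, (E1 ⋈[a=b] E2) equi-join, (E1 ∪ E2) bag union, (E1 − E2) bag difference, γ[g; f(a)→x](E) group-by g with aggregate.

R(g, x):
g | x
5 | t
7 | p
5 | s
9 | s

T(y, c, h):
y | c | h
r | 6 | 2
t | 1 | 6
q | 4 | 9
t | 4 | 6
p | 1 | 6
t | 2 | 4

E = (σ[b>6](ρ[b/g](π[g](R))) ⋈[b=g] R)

Per-node cardinality:
  R → 4
  π[g](R) → 4
  ρ[b/g](π[g](R)) → 4
  σ[b>6](ρ[b/g](π[g](R))) → 2
  R → 4
  (σ[b>6](ρ[b/g](π[g](R))) ⋈[b=g] R) → 2

|E| = 2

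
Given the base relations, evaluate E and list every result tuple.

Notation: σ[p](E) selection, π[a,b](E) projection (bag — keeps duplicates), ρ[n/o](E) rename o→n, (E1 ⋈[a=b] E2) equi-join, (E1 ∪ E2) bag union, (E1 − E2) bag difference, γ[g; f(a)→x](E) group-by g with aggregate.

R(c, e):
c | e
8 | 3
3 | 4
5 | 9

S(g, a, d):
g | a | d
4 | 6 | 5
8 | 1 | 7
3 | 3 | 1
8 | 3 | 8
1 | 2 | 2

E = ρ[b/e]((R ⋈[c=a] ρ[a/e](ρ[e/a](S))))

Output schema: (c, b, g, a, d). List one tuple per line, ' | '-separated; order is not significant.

Subexpression sizes:
  R → 3
  S → 5
  ρ[e/a](S) → 5
  ρ[a/e](ρ[e/a](S)) → 5
  (R ⋈[c=a] ρ[a/e](ρ[e/a](S))) → 2
  ρ[b/e]((R ⋈[c=a] ρ[a/e](ρ[e/a](S)))) → 2

== RESULT ==
c | b | g | a | d
3 | 4 | 3 | 3 | 1
3 | 4 | 8 | 3 | 8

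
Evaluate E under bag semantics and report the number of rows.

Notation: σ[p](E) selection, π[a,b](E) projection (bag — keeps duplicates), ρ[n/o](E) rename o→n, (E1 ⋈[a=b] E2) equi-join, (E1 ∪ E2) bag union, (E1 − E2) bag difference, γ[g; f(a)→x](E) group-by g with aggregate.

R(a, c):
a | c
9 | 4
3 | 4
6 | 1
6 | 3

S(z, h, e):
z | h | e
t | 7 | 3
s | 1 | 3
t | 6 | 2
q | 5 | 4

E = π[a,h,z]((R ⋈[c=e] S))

Stepwise |·|:
  R → 4
  S → 4
  (R ⋈[c=e] S) → 4
  π[a,h,z]((R ⋈[c=e] S)) → 4

|E| = 4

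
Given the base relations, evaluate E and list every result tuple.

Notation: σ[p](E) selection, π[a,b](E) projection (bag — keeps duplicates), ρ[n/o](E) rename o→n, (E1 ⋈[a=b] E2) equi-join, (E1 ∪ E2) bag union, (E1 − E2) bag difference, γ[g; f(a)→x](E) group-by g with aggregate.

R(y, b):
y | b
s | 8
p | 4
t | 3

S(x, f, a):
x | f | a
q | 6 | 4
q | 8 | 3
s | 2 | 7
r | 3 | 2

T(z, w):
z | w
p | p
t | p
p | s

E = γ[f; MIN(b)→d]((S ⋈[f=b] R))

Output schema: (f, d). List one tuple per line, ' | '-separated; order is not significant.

Per-node cardinality:
  S → 4
  R → 3
  (S ⋈[f=b] R) → 2
  γ[f; MIN(b)→d]((S ⋈[f=b] R)) → 2

== RESULT ==
f | d
3 | 3
8 | 8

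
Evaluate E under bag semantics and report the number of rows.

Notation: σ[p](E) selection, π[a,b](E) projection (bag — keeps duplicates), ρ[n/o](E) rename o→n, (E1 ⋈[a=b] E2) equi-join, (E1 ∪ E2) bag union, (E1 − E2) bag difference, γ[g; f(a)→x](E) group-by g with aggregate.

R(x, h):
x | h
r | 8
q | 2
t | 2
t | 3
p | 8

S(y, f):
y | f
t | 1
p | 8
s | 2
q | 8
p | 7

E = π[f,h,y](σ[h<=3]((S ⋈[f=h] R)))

Stepwise |·|:
  S → 5
  R → 5
  (S ⋈[f=h] R) → 6
  σ[h<=3]((S ⋈[f=h] R)) → 2
  π[f,h,y](σ[h<=3]((S ⋈[f=h] R))) → 2

|E| = 2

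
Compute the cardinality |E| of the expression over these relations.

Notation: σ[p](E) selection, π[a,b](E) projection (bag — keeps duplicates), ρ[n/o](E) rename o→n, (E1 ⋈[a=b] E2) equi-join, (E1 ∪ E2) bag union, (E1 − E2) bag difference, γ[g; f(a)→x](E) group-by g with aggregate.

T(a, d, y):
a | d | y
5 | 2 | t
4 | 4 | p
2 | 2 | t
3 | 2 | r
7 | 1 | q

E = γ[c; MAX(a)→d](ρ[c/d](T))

Subexpression sizes:
  T → 5
  ρ[c/d](T) → 5
  γ[c; MAX(a)→d](ρ[c/d](T)) → 3

|E| = 3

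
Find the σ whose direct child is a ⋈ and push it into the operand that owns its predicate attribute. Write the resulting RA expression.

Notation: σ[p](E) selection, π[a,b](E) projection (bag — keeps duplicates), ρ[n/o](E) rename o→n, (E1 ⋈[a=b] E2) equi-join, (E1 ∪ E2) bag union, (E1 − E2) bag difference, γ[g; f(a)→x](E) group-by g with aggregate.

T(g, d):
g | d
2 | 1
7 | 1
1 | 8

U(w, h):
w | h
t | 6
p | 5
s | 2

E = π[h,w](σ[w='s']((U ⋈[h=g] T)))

σ filters on w, owned by the left side.
E' = π[h,w]((σ[w='s'](U) ⋈[h=g] T))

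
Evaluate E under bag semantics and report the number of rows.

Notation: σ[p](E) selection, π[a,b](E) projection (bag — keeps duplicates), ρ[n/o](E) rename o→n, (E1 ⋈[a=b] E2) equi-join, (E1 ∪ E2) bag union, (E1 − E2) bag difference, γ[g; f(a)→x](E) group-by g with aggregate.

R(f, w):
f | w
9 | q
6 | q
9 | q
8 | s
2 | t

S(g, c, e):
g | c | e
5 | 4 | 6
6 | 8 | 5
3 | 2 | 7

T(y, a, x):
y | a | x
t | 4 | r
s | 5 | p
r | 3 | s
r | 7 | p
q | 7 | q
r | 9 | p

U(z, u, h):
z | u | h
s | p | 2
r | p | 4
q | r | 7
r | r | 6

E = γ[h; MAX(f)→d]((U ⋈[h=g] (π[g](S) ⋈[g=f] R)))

Subexpression sizes:
  U → 4
  S → 3
  π[g](S) → 3
  R → 5
  (π[g](S) ⋈[g=f] R) → 1
  (U ⋈[h=g] (π[g](S) ⋈[g=f] R)) → 1
  γ[h; MAX(f)→d]((U ⋈[h=g] (π[g](S) ⋈[g=f] R))) → 1

|E| = 1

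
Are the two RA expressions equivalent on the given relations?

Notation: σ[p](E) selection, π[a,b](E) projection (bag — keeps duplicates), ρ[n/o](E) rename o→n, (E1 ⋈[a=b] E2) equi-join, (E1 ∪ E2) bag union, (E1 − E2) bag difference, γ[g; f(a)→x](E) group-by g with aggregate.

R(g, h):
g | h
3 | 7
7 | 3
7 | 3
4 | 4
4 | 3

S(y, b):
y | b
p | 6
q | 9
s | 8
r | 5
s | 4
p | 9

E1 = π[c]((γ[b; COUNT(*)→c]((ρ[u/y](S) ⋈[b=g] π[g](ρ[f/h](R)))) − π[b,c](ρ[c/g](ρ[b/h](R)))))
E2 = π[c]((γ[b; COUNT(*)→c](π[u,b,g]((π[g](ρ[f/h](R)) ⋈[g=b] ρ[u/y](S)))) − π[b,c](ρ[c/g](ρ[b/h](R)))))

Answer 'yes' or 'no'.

E1 row counts bottom-up:
  S → 6
  ρ[u/y](S) → 6
  R → 5
  ρ[f/h](R) → 5
  π[g](ρ[f/h](R)) → 5
  (ρ[u/y](S) ⋈[b=g] π[g](ρ[f/h](R))) → 2
  γ[b; COUNT(*)→c]((ρ[u/y](S) ⋈[b=g] π[g](ρ[f/h](R)))) → 1
  R → 5
  ρ[b/h](R) → 5
  ρ[c/g](ρ[b/h](R)) → 5
  π[b,c](ρ[c/g](ρ[b/h](R))) → 5
  (γ[b; COUNT(*)→c]((ρ[u/y](S) ⋈[b=g] π[g](ρ[f/h](R)))) − π[b,c](ρ[c/g](ρ[b/h](R)))) → 1
  π[c]((γ[b; COUNT(*)→c]((ρ[u/y](S) ⋈[b=g] π[g](ρ[f/h](R)))) − π[b,c](ρ[c/g](ρ[b/h](R))))) → 1
E2 row counts bottom-up:
  R → 5
  ρ[f/h](R) → 5
  π[g](ρ[f/h](R)) → 5
  S → 6
  ρ[u/y](S) → 6
  (π[g](ρ[f/h](R)) ⋈[g=b] ρ[u/y](S)) → 2
  π[u,b,g]((π[g](ρ[f/h](R)) ⋈[g=b] ρ[u/y](S))) → 2
  γ[b; COUNT(*)→c](π[u,b,g]((π[g](ρ[f/h](R)) ⋈[g=b] ρ[u/y](S)))) → 1
  R → 5
  ρ[b/h](R) → 5
  ρ[c/g](ρ[b/h](R)) → 5
  π[b,c](ρ[c/g](ρ[b/h](R))) → 5
  (γ[b; COUNT(*)→c](π[u,b,g]((π[g](ρ[f/h](R)) ⋈[g=b] ρ[u/y](S)))) − π[b,c](ρ[c/g](ρ[b/h](R)))) → 1
  π[c]((γ[b; COUNT(*)→c](π[u,b,g]((π[g](ρ[f/h](R)) ⋈[g=b] ρ[u/y](S)))) − π[b,c](ρ[c/g](ρ[b/h](R))))) → 1

E1 and E2 produce the same multiset:
c
2

yes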